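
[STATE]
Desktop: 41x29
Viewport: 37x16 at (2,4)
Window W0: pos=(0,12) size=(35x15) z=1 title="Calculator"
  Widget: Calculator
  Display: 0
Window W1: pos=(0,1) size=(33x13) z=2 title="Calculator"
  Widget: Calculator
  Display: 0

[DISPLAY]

                             0┃      
───┬───┬───┬───┐              ┃      
 7 │ 8 │ 9 │ ÷ │              ┃      
───┼───┼───┼───┤              ┃      
 4 │ 5 │ 6 │ × │              ┃      
───┼───┼───┼───┤              ┃      
 1 │ 2 │ 3 │ - │              ┃      
───┼───┼───┼───┤              ┃      
 0 │ . │ = │ + │              ┃━┓    
━━━━━━━━━━━━━━━━━━━━━━━━━━━━━━┛ ┃    
────────────────────────────────┨    
                               0┃    
───┬───┬───┬───┐                ┃    
 7 │ 8 │ 9 │ ÷ │                ┃    
───┼───┼───┼───┤                ┃    
 4 │ 5 │ 6 │ × │                ┃    


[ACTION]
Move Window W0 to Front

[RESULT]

                             0┃      
───┬───┬───┬───┐              ┃      
 7 │ 8 │ 9 │ ÷ │              ┃      
───┼───┼───┼───┤              ┃      
 4 │ 5 │ 6 │ × │              ┃      
───┼───┼───┼───┤              ┃      
 1 │ 2 │ 3 │ - │              ┃      
───┼───┼───┼───┤              ┃      
━━━━━━━━━━━━━━━━━━━━━━━━━━━━━━━━┓    
Calculator                      ┃    
────────────────────────────────┨    
                               0┃    
───┬───┬───┬───┐                ┃    
 7 │ 8 │ 9 │ ÷ │                ┃    
───┼───┼───┼───┤                ┃    
 4 │ 5 │ 6 │ × │                ┃    


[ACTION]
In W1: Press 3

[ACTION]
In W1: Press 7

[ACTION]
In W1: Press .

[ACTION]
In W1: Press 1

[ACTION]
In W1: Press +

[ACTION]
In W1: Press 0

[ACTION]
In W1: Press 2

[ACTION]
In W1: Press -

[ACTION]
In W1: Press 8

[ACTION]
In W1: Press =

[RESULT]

                          31.1┃      
───┬───┬───┬───┐              ┃      
 7 │ 8 │ 9 │ ÷ │              ┃      
───┼───┼───┼───┤              ┃      
 4 │ 5 │ 6 │ × │              ┃      
───┼───┼───┼───┤              ┃      
 1 │ 2 │ 3 │ - │              ┃      
───┼───┼───┼───┤              ┃      
━━━━━━━━━━━━━━━━━━━━━━━━━━━━━━━━┓    
Calculator                      ┃    
────────────────────────────────┨    
                               0┃    
───┬───┬───┬───┐                ┃    
 7 │ 8 │ 9 │ ÷ │                ┃    
───┼───┼───┼───┤                ┃    
 4 │ 5 │ 6 │ × │                ┃    


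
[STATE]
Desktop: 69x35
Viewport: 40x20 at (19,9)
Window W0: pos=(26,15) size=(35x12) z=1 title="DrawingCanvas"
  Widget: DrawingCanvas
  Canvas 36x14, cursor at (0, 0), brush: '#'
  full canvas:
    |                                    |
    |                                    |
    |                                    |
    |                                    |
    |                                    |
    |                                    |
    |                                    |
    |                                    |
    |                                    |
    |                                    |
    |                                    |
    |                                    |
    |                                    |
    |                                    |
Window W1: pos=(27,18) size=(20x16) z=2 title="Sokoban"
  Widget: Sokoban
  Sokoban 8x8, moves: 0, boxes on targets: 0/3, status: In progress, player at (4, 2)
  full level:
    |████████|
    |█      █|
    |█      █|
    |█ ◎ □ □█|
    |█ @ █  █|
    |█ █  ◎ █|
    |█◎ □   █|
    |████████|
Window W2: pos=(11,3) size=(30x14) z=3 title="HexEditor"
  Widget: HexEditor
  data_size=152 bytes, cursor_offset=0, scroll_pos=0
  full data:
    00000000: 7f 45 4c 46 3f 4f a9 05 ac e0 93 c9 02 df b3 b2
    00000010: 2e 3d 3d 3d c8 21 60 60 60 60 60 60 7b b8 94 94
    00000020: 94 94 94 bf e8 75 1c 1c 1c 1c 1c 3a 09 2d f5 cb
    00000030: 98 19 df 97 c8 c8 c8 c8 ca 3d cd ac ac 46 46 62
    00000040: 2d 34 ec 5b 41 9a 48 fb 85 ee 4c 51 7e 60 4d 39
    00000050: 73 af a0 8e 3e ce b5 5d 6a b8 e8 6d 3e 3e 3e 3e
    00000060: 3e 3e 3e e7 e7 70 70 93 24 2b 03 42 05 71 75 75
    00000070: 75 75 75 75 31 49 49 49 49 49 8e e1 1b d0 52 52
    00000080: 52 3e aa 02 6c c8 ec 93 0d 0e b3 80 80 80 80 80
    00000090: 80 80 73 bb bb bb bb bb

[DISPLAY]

0  98 19 df 97 c8 c8 ┃                  
0  2d 34 ec 5b 41 9a ┃                  
0  73 af a0 8e 3e ce ┃                  
0  3e 3e 3e e7 e7 70 ┃                  
0  75 75 75 75 31 49 ┃                  
0  52 3e aa 02 6c c8 ┃                  
0  80 80 73 bb bb bb ┃━━━━━━━━━━━━━━━━━━
━━━━━━━━━━━━━━━━━━━━━┛                  
       ┠────────────────────────────────
       ┃┏━━━━━━━━━━━━━━━━━━┓            
       ┃┃ Sokoban          ┃            
       ┃┠──────────────────┨            
       ┃┃████████          ┃            
       ┃┃█      █          ┃            
       ┃┃█      █          ┃            
       ┃┃█ ◎ □ □█          ┃            
       ┃┃█ @ █  █          ┃            
       ┗┃█ █  ◎ █          ┃━━━━━━━━━━━━
        ┃█◎ □   █          ┃            
        ┃████████          ┃            


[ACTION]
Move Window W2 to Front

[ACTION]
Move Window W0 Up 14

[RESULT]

0  98 19 df 97 c8 c8 ┃                  
0  2d 34 ec 5b 41 9a ┃                  
0  73 af a0 8e 3e ce ┃                  
0  3e 3e 3e e7 e7 70 ┃━━━━━━━━━━━━━━━━━━
0  75 75 75 75 31 49 ┃                  
0  52 3e aa 02 6c c8 ┃                  
0  80 80 73 bb bb bb ┃                  
━━━━━━━━━━━━━━━━━━━━━┛                  
                                        
        ┏━━━━━━━━━━━━━━━━━━┓            
        ┃ Sokoban          ┃            
        ┠──────────────────┨            
        ┃████████          ┃            
        ┃█      █          ┃            
        ┃█      █          ┃            
        ┃█ ◎ □ □█          ┃            
        ┃█ @ █  █          ┃            
        ┃█ █  ◎ █          ┃            
        ┃█◎ □   █          ┃            
        ┃████████          ┃            


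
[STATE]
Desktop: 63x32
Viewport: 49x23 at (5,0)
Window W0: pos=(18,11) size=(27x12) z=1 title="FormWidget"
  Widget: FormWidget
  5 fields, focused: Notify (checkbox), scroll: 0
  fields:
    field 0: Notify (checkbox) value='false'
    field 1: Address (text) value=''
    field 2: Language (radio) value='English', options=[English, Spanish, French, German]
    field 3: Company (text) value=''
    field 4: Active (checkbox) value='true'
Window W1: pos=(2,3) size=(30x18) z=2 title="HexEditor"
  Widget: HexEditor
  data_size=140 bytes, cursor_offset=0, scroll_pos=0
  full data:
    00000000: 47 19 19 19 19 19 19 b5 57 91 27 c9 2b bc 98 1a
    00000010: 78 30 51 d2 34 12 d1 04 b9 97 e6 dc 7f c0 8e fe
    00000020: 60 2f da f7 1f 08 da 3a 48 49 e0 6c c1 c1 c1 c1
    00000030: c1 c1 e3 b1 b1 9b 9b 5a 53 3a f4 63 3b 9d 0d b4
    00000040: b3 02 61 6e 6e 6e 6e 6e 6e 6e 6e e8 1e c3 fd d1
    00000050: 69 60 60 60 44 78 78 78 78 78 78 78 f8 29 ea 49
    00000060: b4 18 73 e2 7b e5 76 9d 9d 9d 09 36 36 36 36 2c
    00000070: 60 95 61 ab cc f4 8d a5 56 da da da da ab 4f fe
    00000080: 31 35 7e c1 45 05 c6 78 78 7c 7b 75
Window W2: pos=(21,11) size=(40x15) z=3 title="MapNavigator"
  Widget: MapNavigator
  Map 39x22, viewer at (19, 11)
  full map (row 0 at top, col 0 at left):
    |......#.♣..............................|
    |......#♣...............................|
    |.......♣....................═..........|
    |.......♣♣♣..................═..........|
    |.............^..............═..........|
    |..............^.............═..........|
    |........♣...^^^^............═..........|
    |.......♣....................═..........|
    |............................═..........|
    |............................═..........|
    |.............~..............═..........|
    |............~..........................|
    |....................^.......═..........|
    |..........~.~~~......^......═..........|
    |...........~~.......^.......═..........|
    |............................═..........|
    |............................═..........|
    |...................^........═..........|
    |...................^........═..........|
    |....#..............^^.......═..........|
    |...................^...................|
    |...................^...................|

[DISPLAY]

                                                 
                                                 
                                                 
━━━━━━━━━━━━━━━━━━━━━━━━━━┓                      
exEditor                  ┃                      
──────────────────────────┨                      
000000  47 19 19 19 19 19 ┃                      
000010  78 30 51 d2 34 12 ┃                      
000020  60 2f da f7 1f 08 ┃                      
000030  c1 c1 e3 b1 b1 9b ┃                      
000040  b3 02 61 6e 6e 6e ┃                      
000050  69 60 60┏━━━━━━━━━━━━━━━━━━━━━━━━━━━━━━━━
000060  b4 18 73┃ MapNavigator                   
000070  60 95 61┠────────────────────────────────
000080  31 35 7e┃........♣...^^^^............═...
                ┃.......♣....................═...
                ┃............................═...
                ┃............................═...
                ┃.............~..............═...
                ┃............~......@............
━━━━━━━━━━━━━━━━┃....................^.......═...
             ┃  ┃..........~.~~~......^......═...
             ┗━━┃...........~~.......^.......═...


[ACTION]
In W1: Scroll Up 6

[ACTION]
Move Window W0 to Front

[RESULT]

                                                 
                                                 
                                                 
━━━━━━━━━━━━━━━━━━━━━━━━━━┓                      
exEditor                  ┃                      
──────────────────────────┨                      
000000  47 19 19 19 19 19 ┃                      
000010  78 30 51 d2 34 12 ┃                      
000020  60 2f da f7 1f 08 ┃                      
000030  c1 c1 e3 b1 b1 9b ┃                      
000040  b3 02 61 6e 6e 6e ┃                      
000050  69 60┏━━━━━━━━━━━━━━━━━━━━━━━━━┓━━━━━━━━━
000060  b4 18┃ FormWidget              ┃         
000070  60 95┠─────────────────────────┨─────────
000080  31 35┃> Notify:     [ ]        ┃.....═...
             ┃  Address:    [         ]┃.....═...
             ┃  Language:   (●) English┃.....═...
             ┃  Company:    [         ]┃.....═...
             ┃  Active:     [x]        ┃.....═...
             ┃                         ┃.........
━━━━━━━━━━━━━┃                         ┃.....═...
             ┃                         ┃.....═...
             ┗━━━━━━━━━━━━━━━━━━━━━━━━━┛.....═...


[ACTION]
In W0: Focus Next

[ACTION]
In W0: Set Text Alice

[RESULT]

                                                 
                                                 
                                                 
━━━━━━━━━━━━━━━━━━━━━━━━━━┓                      
exEditor                  ┃                      
──────────────────────────┨                      
000000  47 19 19 19 19 19 ┃                      
000010  78 30 51 d2 34 12 ┃                      
000020  60 2f da f7 1f 08 ┃                      
000030  c1 c1 e3 b1 b1 9b ┃                      
000040  b3 02 61 6e 6e 6e ┃                      
000050  69 60┏━━━━━━━━━━━━━━━━━━━━━━━━━┓━━━━━━━━━
000060  b4 18┃ FormWidget              ┃         
000070  60 95┠─────────────────────────┨─────────
000080  31 35┃  Notify:     [ ]        ┃.....═...
             ┃> Address:    [Alice    ]┃.....═...
             ┃  Language:   (●) English┃.....═...
             ┃  Company:    [         ]┃.....═...
             ┃  Active:     [x]        ┃.....═...
             ┃                         ┃.........
━━━━━━━━━━━━━┃                         ┃.....═...
             ┃                         ┃.....═...
             ┗━━━━━━━━━━━━━━━━━━━━━━━━━┛.....═...


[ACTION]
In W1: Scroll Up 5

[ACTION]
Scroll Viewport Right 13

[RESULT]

                                                 
                                                 
                                                 
━━━━━━━━━━━━━━━━━┓                               
                 ┃                               
─────────────────┨                               
7 19 19 19 19 19 ┃                               
8 30 51 d2 34 12 ┃                               
0 2f da f7 1f 08 ┃                               
1 c1 e3 b1 b1 9b ┃                               
3 02 61 6e 6e 6e ┃                               
9 60┏━━━━━━━━━━━━━━━━━━━━━━━━━┓━━━━━━━━━━━━━━━┓  
4 18┃ FormWidget              ┃               ┃  
0 95┠─────────────────────────┨───────────────┨  
1 35┃  Notify:     [ ]        ┃.....═.........┃  
    ┃> Address:    [Alice    ]┃.....═.........┃  
    ┃  Language:   (●) English┃.....═.........┃  
    ┃  Company:    [         ]┃.....═.........┃  
    ┃  Active:     [x]        ┃.....═.........┃  
    ┃                         ┃...............┃  
━━━━┃                         ┃.....═.........┃  
    ┃                         ┃.....═.........┃  
    ┗━━━━━━━━━━━━━━━━━━━━━━━━━┛.....═.........┃  


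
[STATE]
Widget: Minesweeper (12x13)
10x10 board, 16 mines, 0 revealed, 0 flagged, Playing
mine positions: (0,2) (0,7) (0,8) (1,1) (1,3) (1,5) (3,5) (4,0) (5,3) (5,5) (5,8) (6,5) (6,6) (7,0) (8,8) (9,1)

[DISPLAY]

■■■■■■■■■■  
■■■■■■■■■■  
■■■■■■■■■■  
■■■■■■■■■■  
■■■■■■■■■■  
■■■■■■■■■■  
■■■■■■■■■■  
■■■■■■■■■■  
■■■■■■■■■■  
■■■■■■■■■■  
            
            
            


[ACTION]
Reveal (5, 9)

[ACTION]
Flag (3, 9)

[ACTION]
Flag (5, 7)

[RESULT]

■■■■■■■■■■  
■■■■■■■■■■  
■■■■■■■■■■  
■■■■■■■■■⚑  
■■■■■■■■■■  
■■■■■■■⚑■1  
■■■■■■■■■■  
■■■■■■■■■■  
■■■■■■■■■■  
■■■■■■■■■■  
            
            
            


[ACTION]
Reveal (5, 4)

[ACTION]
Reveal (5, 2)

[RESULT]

■■■■■■■■■■  
■■■■■■■■■■  
■■■■■■■■■■  
■■■■■■■■■⚑  
■■■■■■■■■■  
■■1■3■■⚑■1  
■■■■■■■■■■  
■■■■■■■■■■  
■■■■■■■■■■  
■■■■■■■■■■  
            
            
            


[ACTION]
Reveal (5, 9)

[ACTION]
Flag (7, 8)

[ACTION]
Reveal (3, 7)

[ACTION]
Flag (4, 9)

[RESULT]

■■■■■■■■■■  
■■■■■■2221  
■■■■■■2     
■■■■■■1     
■■■■■■2111  
■■1■3■■⚑■1  
■■■■■■■■■■  
■■■■■■■■⚑■  
■■■■■■■■■■  
■■■■■■■■■■  
            
            
            


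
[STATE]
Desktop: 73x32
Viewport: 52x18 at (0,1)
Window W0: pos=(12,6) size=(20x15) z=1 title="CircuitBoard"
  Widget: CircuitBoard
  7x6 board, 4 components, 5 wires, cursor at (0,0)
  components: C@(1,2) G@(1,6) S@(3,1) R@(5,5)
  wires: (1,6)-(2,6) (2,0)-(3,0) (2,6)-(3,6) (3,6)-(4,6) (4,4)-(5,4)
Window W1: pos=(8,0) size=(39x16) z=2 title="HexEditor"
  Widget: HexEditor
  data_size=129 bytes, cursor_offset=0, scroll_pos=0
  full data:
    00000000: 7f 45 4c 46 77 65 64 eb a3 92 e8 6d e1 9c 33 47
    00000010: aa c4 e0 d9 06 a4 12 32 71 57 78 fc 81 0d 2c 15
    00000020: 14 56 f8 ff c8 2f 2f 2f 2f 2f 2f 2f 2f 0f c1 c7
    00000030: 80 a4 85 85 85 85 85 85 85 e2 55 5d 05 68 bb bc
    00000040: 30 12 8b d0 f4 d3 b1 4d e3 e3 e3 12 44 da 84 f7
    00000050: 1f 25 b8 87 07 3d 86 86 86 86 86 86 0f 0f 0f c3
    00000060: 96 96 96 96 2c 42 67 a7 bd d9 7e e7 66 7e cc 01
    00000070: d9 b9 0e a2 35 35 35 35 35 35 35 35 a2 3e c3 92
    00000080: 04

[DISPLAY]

        ┃ HexEditor                           ┃     
        ┠─────────────────────────────────────┨     
        ┃00000000  7F 45 4c 46 77 65 64 eb  a3┃     
        ┃00000010  aa c4 e0 d9 06 a4 12 32  71┃     
        ┃00000020  14 56 f8 ff c8 2f 2f 2f  2f┃     
        ┃00000030  80 a4 85 85 85 85 85 85  85┃     
        ┃00000040  30 12 8b d0 f4 d3 b1 4d  e3┃     
        ┃00000050  1f 25 b8 87 07 3d 86 86  86┃     
        ┃00000060  96 96 96 96 2c 42 67 a7  bd┃     
        ┃00000070  d9 b9 0e a2 35 35 35 35  35┃     
        ┃00000080  04                         ┃     
        ┃                                     ┃     
        ┃                                     ┃     
        ┃                                     ┃     
        ┗━━━━━━━━━━━━━━━━━━━━━━━━━━━━━━━━━━━━━┛     
            ┃3   ·   S         ┃                    
            ┃                  ┃                    
            ┃4                 ┃                    


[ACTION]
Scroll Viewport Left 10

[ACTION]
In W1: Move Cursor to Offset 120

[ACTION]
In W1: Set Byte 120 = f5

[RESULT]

        ┃ HexEditor                           ┃     
        ┠─────────────────────────────────────┨     
        ┃00000000  7f 45 4c 46 77 65 64 eb  a3┃     
        ┃00000010  aa c4 e0 d9 06 a4 12 32  71┃     
        ┃00000020  14 56 f8 ff c8 2f 2f 2f  2f┃     
        ┃00000030  80 a4 85 85 85 85 85 85  85┃     
        ┃00000040  30 12 8b d0 f4 d3 b1 4d  e3┃     
        ┃00000050  1f 25 b8 87 07 3d 86 86  86┃     
        ┃00000060  96 96 96 96 2c 42 67 a7  bd┃     
        ┃00000070  d9 b9 0e a2 35 35 35 35  F5┃     
        ┃00000080  04                         ┃     
        ┃                                     ┃     
        ┃                                     ┃     
        ┃                                     ┃     
        ┗━━━━━━━━━━━━━━━━━━━━━━━━━━━━━━━━━━━━━┛     
            ┃3   ·   S         ┃                    
            ┃                  ┃                    
            ┃4                 ┃                    


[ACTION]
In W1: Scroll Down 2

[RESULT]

        ┃ HexEditor                           ┃     
        ┠─────────────────────────────────────┨     
        ┃00000020  14 56 f8 ff c8 2f 2f 2f  2f┃     
        ┃00000030  80 a4 85 85 85 85 85 85  85┃     
        ┃00000040  30 12 8b d0 f4 d3 b1 4d  e3┃     
        ┃00000050  1f 25 b8 87 07 3d 86 86  86┃     
        ┃00000060  96 96 96 96 2c 42 67 a7  bd┃     
        ┃00000070  d9 b9 0e a2 35 35 35 35  F5┃     
        ┃00000080  04                         ┃     
        ┃                                     ┃     
        ┃                                     ┃     
        ┃                                     ┃     
        ┃                                     ┃     
        ┃                                     ┃     
        ┗━━━━━━━━━━━━━━━━━━━━━━━━━━━━━━━━━━━━━┛     
            ┃3   ·   S         ┃                    
            ┃                  ┃                    
            ┃4                 ┃                    


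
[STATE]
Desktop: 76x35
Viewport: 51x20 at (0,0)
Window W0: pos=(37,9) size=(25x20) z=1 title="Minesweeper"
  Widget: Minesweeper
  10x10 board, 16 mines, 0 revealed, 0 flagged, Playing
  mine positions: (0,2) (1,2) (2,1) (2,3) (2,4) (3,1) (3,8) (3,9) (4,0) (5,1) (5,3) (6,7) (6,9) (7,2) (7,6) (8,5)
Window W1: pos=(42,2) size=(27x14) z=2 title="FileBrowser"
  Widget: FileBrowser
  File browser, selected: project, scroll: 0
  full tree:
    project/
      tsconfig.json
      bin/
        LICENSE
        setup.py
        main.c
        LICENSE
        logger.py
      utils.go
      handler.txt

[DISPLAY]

                                                   
                                                   
                                          ┏━━━━━━━━
                                          ┃ FileBro
                                          ┠────────
                                          ┃> [-] pr
                                          ┃    tsco
                                          ┃    [+] 
                                          ┃    util
                                     ┏━━━━┃    hand
                                     ┃ Min┃        
                                     ┠────┃        
                                     ┃■■■■┃        
                                     ┃■■■■┃        
                                     ┃■■■■┃        
                                     ┃■■■■┗━━━━━━━━
                                     ┃■■■■■■■■■■   
                                     ┃■■■■■■■■■■   
                                     ┃■■■■■■■■■■   
                                     ┃■■■■■■■■■■   


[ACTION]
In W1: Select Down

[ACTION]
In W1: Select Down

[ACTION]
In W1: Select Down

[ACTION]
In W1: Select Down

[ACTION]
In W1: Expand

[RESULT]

                                                   
                                                   
                                          ┏━━━━━━━━
                                          ┃ FileBro
                                          ┠────────
                                          ┃  [-] pr
                                          ┃    tsco
                                          ┃    [+] 
                                          ┃    util
                                     ┏━━━━┃  > hand
                                     ┃ Min┃        
                                     ┠────┃        
                                     ┃■■■■┃        
                                     ┃■■■■┃        
                                     ┃■■■■┃        
                                     ┃■■■■┗━━━━━━━━
                                     ┃■■■■■■■■■■   
                                     ┃■■■■■■■■■■   
                                     ┃■■■■■■■■■■   
                                     ┃■■■■■■■■■■   


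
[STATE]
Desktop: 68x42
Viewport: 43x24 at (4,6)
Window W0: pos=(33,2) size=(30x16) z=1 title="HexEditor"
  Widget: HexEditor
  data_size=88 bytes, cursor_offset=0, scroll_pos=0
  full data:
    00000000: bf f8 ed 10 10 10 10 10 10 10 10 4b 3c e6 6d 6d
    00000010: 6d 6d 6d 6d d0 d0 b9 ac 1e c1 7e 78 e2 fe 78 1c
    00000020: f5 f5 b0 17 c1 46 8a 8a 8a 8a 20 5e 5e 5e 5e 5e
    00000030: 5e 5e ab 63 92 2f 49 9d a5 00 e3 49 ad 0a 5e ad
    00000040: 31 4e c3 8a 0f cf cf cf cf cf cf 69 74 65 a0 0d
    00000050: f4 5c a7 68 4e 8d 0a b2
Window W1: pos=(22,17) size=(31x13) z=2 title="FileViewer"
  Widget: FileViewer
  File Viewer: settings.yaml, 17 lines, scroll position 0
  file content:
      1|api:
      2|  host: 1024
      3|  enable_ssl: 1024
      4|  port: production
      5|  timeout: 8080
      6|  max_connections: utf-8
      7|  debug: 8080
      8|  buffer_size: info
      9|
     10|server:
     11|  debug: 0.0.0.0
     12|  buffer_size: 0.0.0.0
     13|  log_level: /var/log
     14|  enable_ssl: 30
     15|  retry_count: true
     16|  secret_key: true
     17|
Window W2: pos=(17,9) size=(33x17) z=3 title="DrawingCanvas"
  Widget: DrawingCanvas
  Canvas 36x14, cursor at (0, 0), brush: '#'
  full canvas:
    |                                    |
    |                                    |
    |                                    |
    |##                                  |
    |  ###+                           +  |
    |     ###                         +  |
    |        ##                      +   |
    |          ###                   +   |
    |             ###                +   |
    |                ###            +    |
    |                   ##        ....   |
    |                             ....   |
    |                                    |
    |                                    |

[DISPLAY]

                             ┃00000010  6d 
                             ┃00000020  f5 
                             ┃00000030  5e 
             ┏━━━━━━━━━━━━━━━━━━━━━━━━━━━━━
             ┃ DrawingCanvas               
             ┠─────────────────────────────
             ┃+                            
             ┃                             
             ┃                             
             ┃##                           
             ┃  ###+                       
             ┃     ###                     
             ┃        ##                   
             ┃          ###                
             ┃             ###             
             ┃                ###          
             ┃                   ##        
             ┃                             
             ┃                             
             ┗━━━━━━━━━━━━━━━━━━━━━━━━━━━━━
                  ┃  debug: 8080           
                  ┃  buffer_size: info     
                  ┃                        
                  ┗━━━━━━━━━━━━━━━━━━━━━━━━


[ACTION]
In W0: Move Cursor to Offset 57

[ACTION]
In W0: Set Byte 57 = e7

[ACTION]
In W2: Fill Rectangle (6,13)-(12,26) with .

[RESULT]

                             ┃00000010  6d 
                             ┃00000020  f5 
                             ┃00000030  5e 
             ┏━━━━━━━━━━━━━━━━━━━━━━━━━━━━━
             ┃ DrawingCanvas               
             ┠─────────────────────────────
             ┃+                            
             ┃                             
             ┃                             
             ┃##                           
             ┃  ###+                       
             ┃     ###                     
             ┃        ##   ..............  
             ┃          ###..............  
             ┃             ..............  
             ┃             ..............  
             ┃             ..............  
             ┃             ..............  
             ┃             ..............  
             ┗━━━━━━━━━━━━━━━━━━━━━━━━━━━━━
                  ┃  debug: 8080           
                  ┃  buffer_size: info     
                  ┃                        
                  ┗━━━━━━━━━━━━━━━━━━━━━━━━


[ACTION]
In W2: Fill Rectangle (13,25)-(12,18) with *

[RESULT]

                             ┃00000010  6d 
                             ┃00000020  f5 
                             ┃00000030  5e 
             ┏━━━━━━━━━━━━━━━━━━━━━━━━━━━━━
             ┃ DrawingCanvas               
             ┠─────────────────────────────
             ┃+                            
             ┃                             
             ┃                             
             ┃##                           
             ┃  ###+                       
             ┃     ###                     
             ┃        ##   ..............  
             ┃          ###..............  
             ┃             ..............  
             ┃             ..............  
             ┃             ..............  
             ┃             ..............  
             ┃             .....********.  
             ┗━━━━━━━━━━━━━━━━━━━━━━━━━━━━━
                  ┃  debug: 8080           
                  ┃  buffer_size: info     
                  ┃                        
                  ┗━━━━━━━━━━━━━━━━━━━━━━━━


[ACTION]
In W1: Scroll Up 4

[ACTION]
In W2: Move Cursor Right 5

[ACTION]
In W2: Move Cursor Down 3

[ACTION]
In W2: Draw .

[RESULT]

                             ┃00000010  6d 
                             ┃00000020  f5 
                             ┃00000030  5e 
             ┏━━━━━━━━━━━━━━━━━━━━━━━━━━━━━
             ┃ DrawingCanvas               
             ┠─────────────────────────────
             ┃                             
             ┃                             
             ┃                             
             ┃##   .                       
             ┃  ###+                       
             ┃     ###                     
             ┃        ##   ..............  
             ┃          ###..............  
             ┃             ..............  
             ┃             ..............  
             ┃             ..............  
             ┃             ..............  
             ┃             .....********.  
             ┗━━━━━━━━━━━━━━━━━━━━━━━━━━━━━
                  ┃  debug: 8080           
                  ┃  buffer_size: info     
                  ┃                        
                  ┗━━━━━━━━━━━━━━━━━━━━━━━━


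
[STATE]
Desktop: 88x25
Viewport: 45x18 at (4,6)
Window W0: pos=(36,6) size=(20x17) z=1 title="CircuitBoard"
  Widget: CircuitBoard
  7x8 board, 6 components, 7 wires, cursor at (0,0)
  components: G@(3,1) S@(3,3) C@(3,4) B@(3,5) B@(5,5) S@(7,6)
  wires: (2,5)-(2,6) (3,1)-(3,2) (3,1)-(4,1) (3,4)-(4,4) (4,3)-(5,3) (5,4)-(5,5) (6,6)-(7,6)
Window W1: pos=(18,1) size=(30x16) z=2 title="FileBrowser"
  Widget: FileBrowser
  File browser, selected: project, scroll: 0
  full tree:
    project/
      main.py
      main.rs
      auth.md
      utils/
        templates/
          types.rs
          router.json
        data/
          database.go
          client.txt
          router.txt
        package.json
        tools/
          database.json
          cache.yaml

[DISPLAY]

              ┃    main.rs                 ┃━
              ┃    auth.md                 ┃r
              ┃    [+] utils/              ┃─
              ┃                            ┃4
              ┃                            ┃ 
              ┃                            ┃ 
              ┃                            ┃ 
              ┃                            ┃ 
              ┃                            ┃ 
              ┃                            ┃ 
              ┗━━━━━━━━━━━━━━━━━━━━━━━━━━━━┛ 
                                ┃        │   
                                ┃4       ·   
                                ┃            
                                ┃5           
                                ┃            
                                ┗━━━━━━━━━━━━
                                             


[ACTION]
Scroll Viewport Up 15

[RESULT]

                                             
              ┏━━━━━━━━━━━━━━━━━━━━━━━━━━━━┓ 
              ┃ FileBrowser                ┃ 
              ┠────────────────────────────┨ 
              ┃> [-] project/              ┃ 
              ┃    main.py                 ┃ 
              ┃    main.rs                 ┃━
              ┃    auth.md                 ┃r
              ┃    [+] utils/              ┃─
              ┃                            ┃4
              ┃                            ┃ 
              ┃                            ┃ 
              ┃                            ┃ 
              ┃                            ┃ 
              ┃                            ┃ 
              ┃                            ┃ 
              ┗━━━━━━━━━━━━━━━━━━━━━━━━━━━━┛ 
                                ┃        │   


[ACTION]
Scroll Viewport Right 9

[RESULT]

                                             
     ┏━━━━━━━━━━━━━━━━━━━━━━━━━━━━┓          
     ┃ FileBrowser                ┃          
     ┠────────────────────────────┨          
     ┃> [-] project/              ┃          
     ┃    main.py                 ┃          
     ┃    main.rs                 ┃━━━━━━━┓  
     ┃    auth.md                 ┃rd     ┃  
     ┃    [+] utils/              ┃───────┨  
     ┃                            ┃4 5 6  ┃  
     ┃                            ┃       ┃  
     ┃                            ┃       ┃  
     ┃                            ┃       ┃  
     ┃                            ┃       ┃  
     ┃                            ┃       ┃  
     ┃                            ┃       ┃  
     ┗━━━━━━━━━━━━━━━━━━━━━━━━━━━━┛ ·   S ┃  
                       ┃        │         ┃  


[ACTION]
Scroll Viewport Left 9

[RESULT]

                                             
              ┏━━━━━━━━━━━━━━━━━━━━━━━━━━━━┓ 
              ┃ FileBrowser                ┃ 
              ┠────────────────────────────┨ 
              ┃> [-] project/              ┃ 
              ┃    main.py                 ┃ 
              ┃    main.rs                 ┃━
              ┃    auth.md                 ┃r
              ┃    [+] utils/              ┃─
              ┃                            ┃4
              ┃                            ┃ 
              ┃                            ┃ 
              ┃                            ┃ 
              ┃                            ┃ 
              ┃                            ┃ 
              ┃                            ┃ 
              ┗━━━━━━━━━━━━━━━━━━━━━━━━━━━━┛ 
                                ┃        │   


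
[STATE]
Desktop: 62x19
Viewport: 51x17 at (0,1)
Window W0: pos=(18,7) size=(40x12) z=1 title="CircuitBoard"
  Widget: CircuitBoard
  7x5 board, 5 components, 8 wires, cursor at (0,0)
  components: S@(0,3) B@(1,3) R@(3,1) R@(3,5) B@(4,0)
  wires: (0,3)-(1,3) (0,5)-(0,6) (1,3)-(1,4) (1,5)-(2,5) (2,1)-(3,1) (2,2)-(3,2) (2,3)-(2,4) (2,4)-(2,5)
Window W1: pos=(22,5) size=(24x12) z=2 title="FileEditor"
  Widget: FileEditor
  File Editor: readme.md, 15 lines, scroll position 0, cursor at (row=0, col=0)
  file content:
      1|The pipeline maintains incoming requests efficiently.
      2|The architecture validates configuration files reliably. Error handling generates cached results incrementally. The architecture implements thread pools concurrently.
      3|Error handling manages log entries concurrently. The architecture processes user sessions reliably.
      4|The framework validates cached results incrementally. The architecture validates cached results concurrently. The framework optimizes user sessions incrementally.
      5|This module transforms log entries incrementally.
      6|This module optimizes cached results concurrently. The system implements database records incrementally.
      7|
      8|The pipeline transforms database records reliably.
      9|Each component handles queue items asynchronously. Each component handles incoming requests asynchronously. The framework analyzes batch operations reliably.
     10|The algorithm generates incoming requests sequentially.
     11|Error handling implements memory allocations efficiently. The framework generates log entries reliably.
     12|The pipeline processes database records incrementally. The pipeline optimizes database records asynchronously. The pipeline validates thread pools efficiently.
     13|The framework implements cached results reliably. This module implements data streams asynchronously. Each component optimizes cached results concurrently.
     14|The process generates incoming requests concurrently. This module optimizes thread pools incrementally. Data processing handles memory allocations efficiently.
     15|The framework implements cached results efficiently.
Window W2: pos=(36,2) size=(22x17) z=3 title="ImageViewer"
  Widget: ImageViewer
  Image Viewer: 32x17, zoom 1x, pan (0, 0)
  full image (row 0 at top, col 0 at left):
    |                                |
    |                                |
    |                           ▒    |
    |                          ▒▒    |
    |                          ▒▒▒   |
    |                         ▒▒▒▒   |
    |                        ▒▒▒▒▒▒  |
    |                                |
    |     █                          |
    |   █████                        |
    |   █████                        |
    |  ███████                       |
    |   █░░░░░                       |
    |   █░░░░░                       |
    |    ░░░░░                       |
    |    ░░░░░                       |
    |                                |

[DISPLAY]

                                                   
                                    ┏━━━━━━━━━━━━━━
                                    ┃ ImageViewer  
                                    ┠──────────────
                      ┏━━━━━━━━━━━━━┃              
                      ┃ FileEditor  ┃              
                  ┏━━━┠─────────────┃              
                  ┃ Ci┃█he pipeline ┃              
                  ┠───┃The architect┃              
                  ┃   ┃Error handlin┃              
                  ┃0  ┃The framework┃              
                  ┃   ┃This module t┃              
                  ┃1  ┃This module o┃     █        
                  ┃   ┃             ┃   █████      
                  ┃2  ┃The pipeline ┃   █████      
                  ┃   ┗━━━━━━━━━━━━━┃  ███████     
                  ┃3       R   ·    ┃   █░░░░░     


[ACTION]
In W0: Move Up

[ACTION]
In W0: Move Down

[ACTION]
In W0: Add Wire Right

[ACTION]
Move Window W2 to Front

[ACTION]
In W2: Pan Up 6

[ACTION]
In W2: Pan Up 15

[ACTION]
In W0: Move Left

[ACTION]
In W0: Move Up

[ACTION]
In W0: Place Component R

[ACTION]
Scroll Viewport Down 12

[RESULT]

                                    ┏━━━━━━━━━━━━━━
                                    ┃ ImageViewer  
                                    ┠──────────────
                      ┏━━━━━━━━━━━━━┃              
                      ┃ FileEditor  ┃              
                  ┏━━━┠─────────────┃              
                  ┃ Ci┃█he pipeline ┃              
                  ┠───┃The architect┃              
                  ┃   ┃Error handlin┃              
                  ┃0  ┃The framework┃              
                  ┃   ┃This module t┃              
                  ┃1  ┃This module o┃     █        
                  ┃   ┃             ┃   █████      
                  ┃2  ┃The pipeline ┃   █████      
                  ┃   ┗━━━━━━━━━━━━━┃  ███████     
                  ┃3       R   ·    ┃   █░░░░░     
                  ┗━━━━━━━━━━━━━━━━━┗━━━━━━━━━━━━━━
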